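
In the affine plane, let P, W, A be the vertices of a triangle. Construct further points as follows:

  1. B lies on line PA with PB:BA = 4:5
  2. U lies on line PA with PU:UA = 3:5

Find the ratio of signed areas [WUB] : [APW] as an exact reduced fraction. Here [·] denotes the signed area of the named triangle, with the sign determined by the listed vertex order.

Work in coordinates with P = (0, 0), W = (1, 0), A = (0, 1).
1. B lies on line PA with PB:BA = 4:5 ⇒ B = (0, 4/9)
2. U lies on line PA with PU:UA = 3:5 ⇒ U = (0, 3/8)
2·[WUB] = -5/72, 2·[APW] = 1
[WUB]:[APW] = -5/72:1 = -5/72

[WUB]:[APW] = -5/72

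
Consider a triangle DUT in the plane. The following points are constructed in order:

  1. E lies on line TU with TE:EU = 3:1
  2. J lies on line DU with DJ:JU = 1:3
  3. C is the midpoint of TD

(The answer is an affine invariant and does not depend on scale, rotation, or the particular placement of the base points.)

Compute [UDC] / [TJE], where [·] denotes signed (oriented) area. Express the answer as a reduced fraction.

[UDC]:[TJE] = -8/9

Assign D = (0, 0), U = (1, 0), T = (0, 1) — the answer is frame-independent, so this choice is without loss of generality.
1. E lies on line TU with TE:EU = 3:1 ⇒ E = (3/4, 1/4)
2. J lies on line DU with DJ:JU = 1:3 ⇒ J = (1/4, 0)
3. C is the midpoint of TD ⇒ C = (0, 1/2)
2·[UDC] = -1/2, 2·[TJE] = 9/16
[UDC]:[TJE] = -1/2:9/16 = -8/9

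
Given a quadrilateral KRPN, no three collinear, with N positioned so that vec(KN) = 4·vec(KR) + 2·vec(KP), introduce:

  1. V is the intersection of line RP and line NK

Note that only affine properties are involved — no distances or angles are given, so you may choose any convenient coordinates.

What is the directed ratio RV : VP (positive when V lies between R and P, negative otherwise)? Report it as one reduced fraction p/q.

RV:VP = 1/2

Assign K = (0, 0), R = (1, 0), P = (0, 1), N = (4, 2) — the answer is frame-independent, so this choice is without loss of generality.
1. V is the intersection of line RP and line NK ⇒ V = (2/3, 1/3)
V = R + t·(P−R) with t = 1/3, so RV:VP = t:(1−t) = 1/3:2/3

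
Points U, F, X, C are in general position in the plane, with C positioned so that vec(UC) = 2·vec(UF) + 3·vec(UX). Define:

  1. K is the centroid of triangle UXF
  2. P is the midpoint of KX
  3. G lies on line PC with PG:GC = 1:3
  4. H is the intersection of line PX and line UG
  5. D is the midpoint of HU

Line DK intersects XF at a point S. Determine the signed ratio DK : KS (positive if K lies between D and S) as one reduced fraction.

Set U = (0, 0), F = (1, 0), X = (0, 1), C = (2, 3); any affine frame gives the same invariant.
1. K is the centroid of triangle UXF ⇒ K = (1/3, 1/3)
2. P is the midpoint of KX ⇒ P = (1/6, 2/3)
3. G lies on line PC with PG:GC = 1:3 ⇒ G = (5/8, 5/4)
4. H is the intersection of line PX and line UG ⇒ H = (1/4, 1/2)
5. D is the midpoint of HU ⇒ D = (1/8, 1/4)
line DK meets XF at S = (4/7, 3/7)
K = D + t·(S−D) with t = 7/15, so DK:KS = 7/15:8/15

DK:KS = 7/8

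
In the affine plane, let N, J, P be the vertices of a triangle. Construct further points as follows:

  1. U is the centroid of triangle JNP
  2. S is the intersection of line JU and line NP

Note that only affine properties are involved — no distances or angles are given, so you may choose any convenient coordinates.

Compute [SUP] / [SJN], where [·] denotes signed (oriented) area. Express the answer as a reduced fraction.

[SUP]:[SJN] = -1/3

Assign N = (0, 0), J = (1, 0), P = (0, 1) — the answer is frame-independent, so this choice is without loss of generality.
1. U is the centroid of triangle JNP ⇒ U = (1/3, 1/3)
2. S is the intersection of line JU and line NP ⇒ S = (0, 1/2)
2·[SUP] = 1/6, 2·[SJN] = -1/2
[SUP]:[SJN] = 1/6:-1/2 = -1/3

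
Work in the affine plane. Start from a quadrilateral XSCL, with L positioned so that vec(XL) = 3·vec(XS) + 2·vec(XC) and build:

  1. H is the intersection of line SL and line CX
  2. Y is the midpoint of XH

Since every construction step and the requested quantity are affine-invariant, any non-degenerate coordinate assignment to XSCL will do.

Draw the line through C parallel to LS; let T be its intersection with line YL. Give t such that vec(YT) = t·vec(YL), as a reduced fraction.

t = -3

Work in coordinates with X = (0, 0), S = (1, 0), C = (0, 1), L = (3, 2).
1. H is the intersection of line SL and line CX ⇒ H = (0, -1)
2. Y is the midpoint of XH ⇒ Y = (0, -1/2)
through C parallel to LS: direction (-2, -2); meets YL at T = (-9, -8)
T = Y + t·(L−Y) with t = -3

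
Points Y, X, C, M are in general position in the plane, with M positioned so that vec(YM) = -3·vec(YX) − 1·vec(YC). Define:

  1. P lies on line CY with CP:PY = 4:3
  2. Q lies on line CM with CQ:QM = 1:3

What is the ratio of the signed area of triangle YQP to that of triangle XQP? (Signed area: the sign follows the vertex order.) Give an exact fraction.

Choose coordinates Y = (0, 0), X = (1, 0), C = (0, 1), M = (-3, -1).
1. P lies on line CY with CP:PY = 4:3 ⇒ P = (0, 3/7)
2. Q lies on line CM with CQ:QM = 1:3 ⇒ Q = (-3/4, 1/2)
2·[YQP] = -9/28, 2·[XQP] = -1/4
[YQP]:[XQP] = -9/28:-1/4 = 9/7

[YQP]:[XQP] = 9/7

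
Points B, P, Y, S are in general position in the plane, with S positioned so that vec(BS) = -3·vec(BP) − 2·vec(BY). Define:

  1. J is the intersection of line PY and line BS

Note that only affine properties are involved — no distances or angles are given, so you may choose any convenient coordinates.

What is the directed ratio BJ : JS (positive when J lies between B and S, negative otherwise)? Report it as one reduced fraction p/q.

BJ:JS = -1/6

Choose coordinates B = (0, 0), P = (1, 0), Y = (0, 1), S = (-3, -2).
1. J is the intersection of line PY and line BS ⇒ J = (3/5, 2/5)
J = B + t·(S−B) with t = -1/5, so BJ:JS = t:(1−t) = -1/5:6/5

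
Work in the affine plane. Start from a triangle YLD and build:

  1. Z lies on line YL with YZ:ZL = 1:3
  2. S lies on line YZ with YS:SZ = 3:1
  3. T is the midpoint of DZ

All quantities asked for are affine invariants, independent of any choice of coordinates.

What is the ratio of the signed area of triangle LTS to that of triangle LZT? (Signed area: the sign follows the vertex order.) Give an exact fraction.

[LTS]:[LZT] = -13/12

Choose coordinates Y = (0, 0), L = (1, 0), D = (0, 1).
1. Z lies on line YL with YZ:ZL = 1:3 ⇒ Z = (1/4, 0)
2. S lies on line YZ with YS:SZ = 3:1 ⇒ S = (3/16, 0)
3. T is the midpoint of DZ ⇒ T = (1/8, 1/2)
2·[LTS] = 13/32, 2·[LZT] = -3/8
[LTS]:[LZT] = 13/32:-3/8 = -13/12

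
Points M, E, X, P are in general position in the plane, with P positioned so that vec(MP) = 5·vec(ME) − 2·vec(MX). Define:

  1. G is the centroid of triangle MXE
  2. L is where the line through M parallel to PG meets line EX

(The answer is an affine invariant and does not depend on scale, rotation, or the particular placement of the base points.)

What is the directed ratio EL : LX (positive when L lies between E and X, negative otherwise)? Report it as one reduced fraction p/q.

EL:LX = -1/2

Work in coordinates with M = (0, 0), E = (1, 0), X = (0, 1), P = (5, -2).
1. G is the centroid of triangle MXE ⇒ G = (1/3, 1/3)
2. L is where the line through M parallel to PG meets line EX ⇒ L = (2, -1)
L = E + t·(X−E) with t = -1, so EL:LX = t:(1−t) = -1:2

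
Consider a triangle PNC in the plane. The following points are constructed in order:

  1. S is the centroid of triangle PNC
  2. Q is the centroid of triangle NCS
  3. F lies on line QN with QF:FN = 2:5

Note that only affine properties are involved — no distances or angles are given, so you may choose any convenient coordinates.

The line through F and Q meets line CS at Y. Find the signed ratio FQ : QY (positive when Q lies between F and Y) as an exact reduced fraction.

FQ:QY = 4/7

Assign P = (0, 0), N = (1, 0), C = (0, 1) — the answer is frame-independent, so this choice is without loss of generality.
1. S is the centroid of triangle PNC ⇒ S = (1/3, 1/3)
2. Q is the centroid of triangle NCS ⇒ Q = (4/9, 4/9)
3. F lies on line QN with QF:FN = 2:5 ⇒ F = (38/63, 20/63)
line FQ meets CS at Y = (1/6, 2/3)
Q = F + t·(Y−F) with t = 4/11, so FQ:QY = 4/11:7/11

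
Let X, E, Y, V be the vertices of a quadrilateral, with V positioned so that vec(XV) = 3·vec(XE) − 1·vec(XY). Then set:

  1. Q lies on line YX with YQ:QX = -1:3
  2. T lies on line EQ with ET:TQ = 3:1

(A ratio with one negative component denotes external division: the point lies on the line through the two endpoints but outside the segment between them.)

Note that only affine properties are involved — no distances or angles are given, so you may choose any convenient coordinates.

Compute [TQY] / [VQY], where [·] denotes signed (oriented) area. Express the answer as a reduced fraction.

[TQY]:[VQY] = 1/12

Set X = (0, 0), E = (1, 0), Y = (0, 1), V = (3, -1); any affine frame gives the same invariant.
1. Q lies on line YX with YQ:QX = -1:3 ⇒ Q = (0, 3/2)
2. T lies on line EQ with ET:TQ = 3:1 ⇒ T = (1/4, 9/8)
2·[TQY] = 1/8, 2·[VQY] = 3/2
[TQY]:[VQY] = 1/8:3/2 = 1/12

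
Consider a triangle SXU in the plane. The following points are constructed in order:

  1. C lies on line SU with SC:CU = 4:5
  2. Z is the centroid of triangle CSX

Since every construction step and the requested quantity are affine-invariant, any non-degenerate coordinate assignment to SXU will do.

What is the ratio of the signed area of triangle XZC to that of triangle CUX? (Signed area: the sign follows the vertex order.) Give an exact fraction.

Choose coordinates S = (0, 0), X = (1, 0), U = (0, 1).
1. C lies on line SU with SC:CU = 4:5 ⇒ C = (0, 4/9)
2. Z is the centroid of triangle CSX ⇒ Z = (1/3, 4/27)
2·[XZC] = -4/27, 2·[CUX] = -5/9
[XZC]:[CUX] = -4/27:-5/9 = 4/15

[XZC]:[CUX] = 4/15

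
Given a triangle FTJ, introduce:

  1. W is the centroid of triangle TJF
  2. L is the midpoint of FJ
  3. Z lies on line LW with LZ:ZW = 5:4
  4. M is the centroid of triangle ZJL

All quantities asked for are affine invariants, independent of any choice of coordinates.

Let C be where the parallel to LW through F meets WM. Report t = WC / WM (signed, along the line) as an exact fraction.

Set F = (0, 0), T = (1, 0), J = (0, 1); any affine frame gives the same invariant.
1. W is the centroid of triangle TJF ⇒ W = (1/3, 1/3)
2. L is the midpoint of FJ ⇒ L = (0, 1/2)
3. Z lies on line LW with LZ:ZW = 5:4 ⇒ Z = (5/27, 11/27)
4. M is the centroid of triangle ZJL ⇒ M = (5/81, 103/162)
through F parallel to LW: direction (1/3, -1/6); meets WM at C = (31/27, -31/54)
C = W + t·(M−W) with t = -3

t = -3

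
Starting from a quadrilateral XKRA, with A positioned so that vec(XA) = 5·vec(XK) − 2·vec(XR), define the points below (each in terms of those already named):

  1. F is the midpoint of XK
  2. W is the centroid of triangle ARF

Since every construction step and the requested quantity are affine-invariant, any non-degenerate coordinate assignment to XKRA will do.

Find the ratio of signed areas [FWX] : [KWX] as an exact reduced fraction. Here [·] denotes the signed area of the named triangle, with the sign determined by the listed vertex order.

[FWX]:[KWX] = 1/2

Work in coordinates with X = (0, 0), K = (1, 0), R = (0, 1), A = (5, -2).
1. F is the midpoint of XK ⇒ F = (1/2, 0)
2. W is the centroid of triangle ARF ⇒ W = (11/6, -1/3)
2·[FWX] = -1/6, 2·[KWX] = -1/3
[FWX]:[KWX] = -1/6:-1/3 = 1/2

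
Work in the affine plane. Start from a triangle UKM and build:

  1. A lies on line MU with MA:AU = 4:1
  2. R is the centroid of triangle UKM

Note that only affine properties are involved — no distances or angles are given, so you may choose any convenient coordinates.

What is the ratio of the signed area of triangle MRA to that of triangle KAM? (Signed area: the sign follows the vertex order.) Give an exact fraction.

[MRA]:[KAM] = 1/3

Work in coordinates with U = (0, 0), K = (1, 0), M = (0, 1).
1. A lies on line MU with MA:AU = 4:1 ⇒ A = (0, 1/5)
2. R is the centroid of triangle UKM ⇒ R = (1/3, 1/3)
2·[MRA] = -4/15, 2·[KAM] = -4/5
[MRA]:[KAM] = -4/15:-4/5 = 1/3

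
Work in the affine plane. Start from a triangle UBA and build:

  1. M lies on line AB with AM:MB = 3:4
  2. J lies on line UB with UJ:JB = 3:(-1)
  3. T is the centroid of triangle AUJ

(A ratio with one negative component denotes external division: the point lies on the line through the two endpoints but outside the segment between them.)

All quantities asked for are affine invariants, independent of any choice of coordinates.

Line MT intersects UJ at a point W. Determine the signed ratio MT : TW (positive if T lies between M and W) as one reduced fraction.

MT:TW = 5/7

Assign U = (0, 0), B = (1, 0), A = (0, 1) — the answer is frame-independent, so this choice is without loss of generality.
1. M lies on line AB with AM:MB = 3:4 ⇒ M = (3/7, 4/7)
2. J lies on line UB with UJ:JB = 3:(-1) ⇒ J = (3/2, 0)
3. T is the centroid of triangle AUJ ⇒ T = (1/2, 1/3)
line MT meets UJ at W = (3/5, 0)
T = M + t·(W−M) with t = 5/12, so MT:TW = 5/12:7/12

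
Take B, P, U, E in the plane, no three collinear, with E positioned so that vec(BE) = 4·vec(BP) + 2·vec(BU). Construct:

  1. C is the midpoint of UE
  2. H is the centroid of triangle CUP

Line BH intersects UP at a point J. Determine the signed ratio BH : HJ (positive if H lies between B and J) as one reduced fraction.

BH:HJ = -11/5

Work in coordinates with B = (0, 0), P = (1, 0), U = (0, 1), E = (4, 2).
1. C is the midpoint of UE ⇒ C = (2, 3/2)
2. H is the centroid of triangle CUP ⇒ H = (1, 5/6)
line BH meets UP at J = (6/11, 5/11)
H = B + t·(J−B) with t = 11/6, so BH:HJ = 11/6:-5/6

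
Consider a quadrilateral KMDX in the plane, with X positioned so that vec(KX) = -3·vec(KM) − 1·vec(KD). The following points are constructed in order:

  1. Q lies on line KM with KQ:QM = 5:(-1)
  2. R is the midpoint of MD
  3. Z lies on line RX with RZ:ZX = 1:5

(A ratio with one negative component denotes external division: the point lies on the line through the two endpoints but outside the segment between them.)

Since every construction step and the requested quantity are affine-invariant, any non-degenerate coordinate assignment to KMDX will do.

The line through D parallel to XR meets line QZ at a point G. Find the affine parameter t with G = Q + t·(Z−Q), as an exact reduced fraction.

t = 43/23

Work in coordinates with K = (0, 0), M = (1, 0), D = (0, 1), X = (-3, -1).
1. Q lies on line KM with KQ:QM = 5:(-1) ⇒ Q = (5/4, 0)
2. R is the midpoint of MD ⇒ R = (1/2, 1/2)
3. Z lies on line RX with RZ:ZX = 1:5 ⇒ Z = (-1/12, 1/4)
through D parallel to XR: direction (7/2, 3/2); meets QZ at G = (-343/276, 43/92)
G = Q + t·(Z−Q) with t = 43/23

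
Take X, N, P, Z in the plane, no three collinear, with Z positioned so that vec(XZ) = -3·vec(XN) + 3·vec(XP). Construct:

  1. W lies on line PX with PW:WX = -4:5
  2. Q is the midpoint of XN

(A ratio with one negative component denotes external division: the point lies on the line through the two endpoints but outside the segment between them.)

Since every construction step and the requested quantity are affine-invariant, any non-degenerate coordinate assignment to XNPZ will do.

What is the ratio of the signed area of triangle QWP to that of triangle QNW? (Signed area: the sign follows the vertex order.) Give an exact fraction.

[QWP]:[QNW] = 4/5

Choose coordinates X = (0, 0), N = (1, 0), P = (0, 1), Z = (-3, 3).
1. W lies on line PX with PW:WX = -4:5 ⇒ W = (0, 5)
2. Q is the midpoint of XN ⇒ Q = (1/2, 0)
2·[QWP] = 2, 2·[QNW] = 5/2
[QWP]:[QNW] = 2:5/2 = 4/5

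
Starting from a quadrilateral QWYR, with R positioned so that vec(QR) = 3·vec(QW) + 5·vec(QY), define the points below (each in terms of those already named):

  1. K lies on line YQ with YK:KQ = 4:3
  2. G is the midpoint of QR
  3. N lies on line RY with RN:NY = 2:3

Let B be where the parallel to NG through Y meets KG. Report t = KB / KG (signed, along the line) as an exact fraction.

t = -4/17

Assign Q = (0, 0), W = (1, 0), Y = (0, 1), R = (3, 5) — the answer is frame-independent, so this choice is without loss of generality.
1. K lies on line YQ with YK:KQ = 4:3 ⇒ K = (0, 3/7)
2. G is the midpoint of QR ⇒ G = (3/2, 5/2)
3. N lies on line RY with RN:NY = 2:3 ⇒ N = (9/5, 17/5)
through Y parallel to NG: direction (-3/10, -9/10); meets KG at B = (-6/17, -1/17)
B = K + t·(G−K) with t = -4/17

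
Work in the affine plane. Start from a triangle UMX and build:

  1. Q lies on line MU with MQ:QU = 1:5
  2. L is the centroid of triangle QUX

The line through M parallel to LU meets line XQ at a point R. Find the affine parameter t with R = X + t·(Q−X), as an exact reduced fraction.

Set U = (0, 0), M = (1, 0), X = (0, 1); any affine frame gives the same invariant.
1. Q lies on line MU with MQ:QU = 1:5 ⇒ Q = (5/6, 0)
2. L is the centroid of triangle QUX ⇒ L = (5/18, 1/3)
through M parallel to LU: direction (-5/18, -1/3); meets XQ at R = (11/12, -1/10)
R = X + t·(Q−X) with t = 11/10

t = 11/10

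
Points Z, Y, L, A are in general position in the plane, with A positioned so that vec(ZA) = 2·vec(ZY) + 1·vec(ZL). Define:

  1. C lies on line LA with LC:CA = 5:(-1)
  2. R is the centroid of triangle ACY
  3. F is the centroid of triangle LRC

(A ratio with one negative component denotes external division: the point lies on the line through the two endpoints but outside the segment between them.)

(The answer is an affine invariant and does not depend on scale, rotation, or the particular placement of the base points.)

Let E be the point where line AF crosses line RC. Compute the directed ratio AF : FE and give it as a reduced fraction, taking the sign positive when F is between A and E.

AF:FE = -2/5

Assign Z = (0, 0), Y = (1, 0), L = (0, 1), A = (2, 1) — the answer is frame-independent, so this choice is without loss of generality.
1. C lies on line LA with LC:CA = 5:(-1) ⇒ C = (5/2, 1)
2. R is the centroid of triangle ACY ⇒ R = (11/6, 2/3)
3. F is the centroid of triangle LRC ⇒ F = (13/9, 8/9)
line AF meets RC at E = (17/6, 7/6)
F = A + t·(E−A) with t = -2/3, so AF:FE = -2/3:5/3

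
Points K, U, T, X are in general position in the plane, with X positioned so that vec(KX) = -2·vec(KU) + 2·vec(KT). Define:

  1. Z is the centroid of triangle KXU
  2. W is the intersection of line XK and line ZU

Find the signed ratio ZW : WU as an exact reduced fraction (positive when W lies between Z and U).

ZW:WU = -1/3

Set K = (0, 0), U = (1, 0), T = (0, 1), X = (-2, 2); any affine frame gives the same invariant.
1. Z is the centroid of triangle KXU ⇒ Z = (-1/3, 2/3)
2. W is the intersection of line XK and line ZU ⇒ W = (-1, 1)
W = Z + t·(U−Z) with t = -1/2, so ZW:WU = t:(1−t) = -1/2:3/2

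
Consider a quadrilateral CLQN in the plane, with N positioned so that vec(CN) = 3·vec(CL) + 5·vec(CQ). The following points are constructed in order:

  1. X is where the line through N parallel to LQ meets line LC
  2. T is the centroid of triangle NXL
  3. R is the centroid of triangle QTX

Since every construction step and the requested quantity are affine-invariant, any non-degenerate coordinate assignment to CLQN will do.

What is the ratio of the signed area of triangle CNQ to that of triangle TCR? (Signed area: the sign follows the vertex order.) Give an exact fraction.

[CNQ]:[TCR] = 27/28

Choose coordinates C = (0, 0), L = (1, 0), Q = (0, 1), N = (3, 5).
1. X is where the line through N parallel to LQ meets line LC ⇒ X = (8, 0)
2. T is the centroid of triangle NXL ⇒ T = (4, 5/3)
3. R is the centroid of triangle QTX ⇒ R = (4, 8/9)
2·[CNQ] = 3, 2·[TCR] = 28/9
[CNQ]:[TCR] = 3:28/9 = 27/28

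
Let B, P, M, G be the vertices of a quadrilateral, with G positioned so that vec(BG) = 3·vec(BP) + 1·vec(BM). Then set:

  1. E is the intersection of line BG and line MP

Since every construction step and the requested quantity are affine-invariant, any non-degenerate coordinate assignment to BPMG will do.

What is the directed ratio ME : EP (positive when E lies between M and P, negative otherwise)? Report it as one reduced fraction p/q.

Choose coordinates B = (0, 0), P = (1, 0), M = (0, 1), G = (3, 1).
1. E is the intersection of line BG and line MP ⇒ E = (3/4, 1/4)
E = M + t·(P−M) with t = 3/4, so ME:EP = t:(1−t) = 3/4:1/4

ME:EP = 3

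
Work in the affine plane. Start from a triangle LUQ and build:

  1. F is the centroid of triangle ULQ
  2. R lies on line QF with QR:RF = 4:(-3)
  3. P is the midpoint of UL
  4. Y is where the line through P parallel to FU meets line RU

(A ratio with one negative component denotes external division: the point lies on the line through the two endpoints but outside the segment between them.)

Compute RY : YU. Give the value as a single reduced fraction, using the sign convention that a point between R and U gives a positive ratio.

RY:YU = 5

Set L = (0, 0), U = (1, 0), Q = (0, 1); any affine frame gives the same invariant.
1. F is the centroid of triangle ULQ ⇒ F = (1/3, 1/3)
2. R lies on line QF with QR:RF = 4:(-3) ⇒ R = (4/3, -5/3)
3. P is the midpoint of UL ⇒ P = (1/2, 0)
4. Y is where the line through P parallel to FU meets line RU ⇒ Y = (19/18, -5/18)
Y = R + t·(U−R) with t = 5/6, so RY:YU = t:(1−t) = 5/6:1/6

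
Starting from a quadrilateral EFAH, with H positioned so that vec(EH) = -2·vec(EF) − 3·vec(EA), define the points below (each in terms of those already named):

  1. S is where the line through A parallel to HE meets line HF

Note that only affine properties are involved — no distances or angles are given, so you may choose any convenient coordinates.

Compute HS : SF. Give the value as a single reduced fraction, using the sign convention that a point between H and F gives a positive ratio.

Assign E = (0, 0), F = (1, 0), A = (0, 1), H = (-2, -3) — the answer is frame-independent, so this choice is without loss of generality.
1. S is where the line through A parallel to HE meets line HF ⇒ S = (-4, -5)
S = H + t·(F−H) with t = -2/3, so HS:SF = t:(1−t) = -2/3:5/3

HS:SF = -2/5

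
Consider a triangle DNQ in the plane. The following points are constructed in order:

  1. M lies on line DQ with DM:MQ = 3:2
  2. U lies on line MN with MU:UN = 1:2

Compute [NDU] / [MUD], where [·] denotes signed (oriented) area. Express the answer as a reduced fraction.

Choose coordinates D = (0, 0), N = (1, 0), Q = (0, 1).
1. M lies on line DQ with DM:MQ = 3:2 ⇒ M = (0, 3/5)
2. U lies on line MN with MU:UN = 1:2 ⇒ U = (1/3, 2/5)
2·[NDU] = -2/5, 2·[MUD] = -1/5
[NDU]:[MUD] = -2/5:-1/5 = 2

[NDU]:[MUD] = 2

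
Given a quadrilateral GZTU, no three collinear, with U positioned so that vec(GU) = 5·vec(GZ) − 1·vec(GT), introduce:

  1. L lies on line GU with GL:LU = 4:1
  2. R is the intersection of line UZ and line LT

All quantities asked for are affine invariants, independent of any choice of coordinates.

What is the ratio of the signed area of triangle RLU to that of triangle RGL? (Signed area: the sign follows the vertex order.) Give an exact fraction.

Choose coordinates G = (0, 0), Z = (1, 0), T = (0, 1), U = (5, -1).
1. L lies on line GU with GL:LU = 4:1 ⇒ L = (4, -4/5)
2. R is the intersection of line UZ and line LT ⇒ R = (15/4, -11/16)
2·[RLU] = 1/16, 2·[RGL] = 1/4
[RLU]:[RGL] = 1/16:1/4 = 1/4

[RLU]:[RGL] = 1/4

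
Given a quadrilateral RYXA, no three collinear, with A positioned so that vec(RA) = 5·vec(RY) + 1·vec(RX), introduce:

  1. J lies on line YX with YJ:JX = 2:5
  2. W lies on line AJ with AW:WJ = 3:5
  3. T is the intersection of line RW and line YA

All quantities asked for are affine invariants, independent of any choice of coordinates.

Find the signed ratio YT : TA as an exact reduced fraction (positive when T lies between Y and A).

YT:TA = -41/15

Work in coordinates with R = (0, 0), Y = (1, 0), X = (0, 1), A = (5, 1).
1. J lies on line YX with YJ:JX = 2:5 ⇒ J = (5/7, 2/7)
2. W lies on line AJ with AW:WJ = 3:5 ⇒ W = (95/28, 41/56)
3. T is the intersection of line RW and line YA ⇒ T = (95/13, 41/26)
T = Y + t·(A−Y) with t = 41/26, so YT:TA = t:(1−t) = 41/26:-15/26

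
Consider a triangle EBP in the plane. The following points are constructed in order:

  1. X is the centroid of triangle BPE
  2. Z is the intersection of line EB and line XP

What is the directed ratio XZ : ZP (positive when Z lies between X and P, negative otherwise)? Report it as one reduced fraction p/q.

XZ:ZP = -1/3

Work in coordinates with E = (0, 0), B = (1, 0), P = (0, 1).
1. X is the centroid of triangle BPE ⇒ X = (1/3, 1/3)
2. Z is the intersection of line EB and line XP ⇒ Z = (1/2, 0)
Z = X + t·(P−X) with t = -1/2, so XZ:ZP = t:(1−t) = -1/2:3/2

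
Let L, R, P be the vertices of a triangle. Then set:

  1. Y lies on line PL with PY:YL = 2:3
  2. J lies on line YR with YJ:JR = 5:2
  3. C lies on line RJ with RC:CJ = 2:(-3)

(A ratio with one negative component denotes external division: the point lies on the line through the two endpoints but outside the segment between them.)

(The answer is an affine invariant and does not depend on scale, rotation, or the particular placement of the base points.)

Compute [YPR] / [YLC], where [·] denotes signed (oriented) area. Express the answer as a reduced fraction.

Assign L = (0, 0), R = (1, 0), P = (0, 1) — the answer is frame-independent, so this choice is without loss of generality.
1. Y lies on line PL with PY:YL = 2:3 ⇒ Y = (0, 3/5)
2. J lies on line YR with YJ:JR = 5:2 ⇒ J = (5/7, 6/35)
3. C lies on line RJ with RC:CJ = 2:(-3) ⇒ C = (11/7, -12/35)
2·[YPR] = -2/5, 2·[YLC] = 33/35
[YPR]:[YLC] = -2/5:33/35 = -14/33

[YPR]:[YLC] = -14/33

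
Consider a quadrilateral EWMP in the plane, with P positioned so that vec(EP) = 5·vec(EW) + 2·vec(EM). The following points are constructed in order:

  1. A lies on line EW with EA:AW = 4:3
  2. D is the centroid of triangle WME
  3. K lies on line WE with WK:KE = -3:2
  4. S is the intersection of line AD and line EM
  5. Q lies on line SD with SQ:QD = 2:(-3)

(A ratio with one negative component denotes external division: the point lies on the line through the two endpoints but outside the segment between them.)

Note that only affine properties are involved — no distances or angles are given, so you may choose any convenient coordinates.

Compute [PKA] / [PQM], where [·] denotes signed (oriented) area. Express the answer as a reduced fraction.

Assign E = (0, 0), W = (1, 0), M = (0, 1), P = (5, 2) — the answer is frame-independent, so this choice is without loss of generality.
1. A lies on line EW with EA:AW = 4:3 ⇒ A = (4/7, 0)
2. D is the centroid of triangle WME ⇒ D = (1/3, 1/3)
3. K lies on line WE with WK:KE = -3:2 ⇒ K = (-2, 0)
4. S is the intersection of line AD and line EM ⇒ S = (0, 4/5)
5. Q lies on line SD with SQ:QD = 2:(-3) ⇒ Q = (-2/3, 26/15)
2·[PKA] = 36/7, 2·[PQM] = 13/3
[PKA]:[PQM] = 36/7:13/3 = 108/91

[PKA]:[PQM] = 108/91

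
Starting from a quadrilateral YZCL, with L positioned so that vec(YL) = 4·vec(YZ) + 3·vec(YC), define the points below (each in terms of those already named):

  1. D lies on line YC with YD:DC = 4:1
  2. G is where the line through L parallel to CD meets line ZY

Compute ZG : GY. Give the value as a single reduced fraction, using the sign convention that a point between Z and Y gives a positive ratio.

ZG:GY = -3/4

Choose coordinates Y = (0, 0), Z = (1, 0), C = (0, 1), L = (4, 3).
1. D lies on line YC with YD:DC = 4:1 ⇒ D = (0, 4/5)
2. G is where the line through L parallel to CD meets line ZY ⇒ G = (4, 0)
G = Z + t·(Y−Z) with t = -3, so ZG:GY = t:(1−t) = -3:4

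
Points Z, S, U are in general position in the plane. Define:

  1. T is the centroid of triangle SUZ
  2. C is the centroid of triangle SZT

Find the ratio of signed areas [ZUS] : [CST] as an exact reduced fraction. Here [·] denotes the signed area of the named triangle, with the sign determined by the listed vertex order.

Work in coordinates with Z = (0, 0), S = (1, 0), U = (0, 1).
1. T is the centroid of triangle SUZ ⇒ T = (1/3, 1/3)
2. C is the centroid of triangle SZT ⇒ C = (4/9, 1/9)
2·[ZUS] = -1, 2·[CST] = 1/9
[ZUS]:[CST] = -1:1/9 = -9

[ZUS]:[CST] = -9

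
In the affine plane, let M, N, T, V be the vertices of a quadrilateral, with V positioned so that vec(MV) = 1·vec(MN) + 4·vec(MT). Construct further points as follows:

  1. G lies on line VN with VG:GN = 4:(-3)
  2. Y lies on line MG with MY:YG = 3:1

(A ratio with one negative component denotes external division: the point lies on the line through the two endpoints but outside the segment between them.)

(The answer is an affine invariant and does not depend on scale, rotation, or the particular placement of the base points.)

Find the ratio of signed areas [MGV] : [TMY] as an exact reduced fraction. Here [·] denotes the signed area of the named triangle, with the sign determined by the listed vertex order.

Work in coordinates with M = (0, 0), N = (1, 0), T = (0, 1), V = (1, 4).
1. G lies on line VN with VG:GN = 4:(-3) ⇒ G = (1, -12)
2. Y lies on line MG with MY:YG = 3:1 ⇒ Y = (3/4, -9)
2·[MGV] = 16, 2·[TMY] = 3/4
[MGV]:[TMY] = 16:3/4 = 64/3

[MGV]:[TMY] = 64/3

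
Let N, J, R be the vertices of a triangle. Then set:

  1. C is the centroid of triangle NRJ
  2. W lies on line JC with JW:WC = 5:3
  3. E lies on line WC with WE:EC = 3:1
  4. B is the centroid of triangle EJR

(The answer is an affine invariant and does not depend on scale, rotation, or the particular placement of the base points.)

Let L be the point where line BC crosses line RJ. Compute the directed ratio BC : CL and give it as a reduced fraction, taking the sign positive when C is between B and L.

BC:CL = -67/96

Set N = (0, 0), J = (1, 0), R = (0, 1); any affine frame gives the same invariant.
1. C is the centroid of triangle NRJ ⇒ C = (1/3, 1/3)
2. W lies on line JC with JW:WC = 5:3 ⇒ W = (7/12, 5/24)
3. E lies on line WC with WE:EC = 3:1 ⇒ E = (19/48, 29/96)
4. B is the centroid of triangle EJR ⇒ B = (67/144, 125/288)
line BC meets RJ at L = (35/67, 32/67)
C = B + t·(L−B) with t = -67/29, so BC:CL = -67/29:96/29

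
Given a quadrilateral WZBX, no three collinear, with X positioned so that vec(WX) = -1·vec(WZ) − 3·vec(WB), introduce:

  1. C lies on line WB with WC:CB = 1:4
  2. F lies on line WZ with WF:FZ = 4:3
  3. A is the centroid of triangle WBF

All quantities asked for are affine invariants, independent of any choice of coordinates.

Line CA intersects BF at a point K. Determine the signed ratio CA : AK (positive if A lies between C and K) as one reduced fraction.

CA:AK = 7/5

Set W = (0, 0), Z = (1, 0), B = (0, 1), X = (-1, -3); any affine frame gives the same invariant.
1. C lies on line WB with WC:CB = 1:4 ⇒ C = (0, 1/5)
2. F lies on line WZ with WF:FZ = 4:3 ⇒ F = (4/7, 0)
3. A is the centroid of triangle WBF ⇒ A = (4/21, 1/3)
line CA meets BF at K = (16/49, 3/7)
A = C + t·(K−C) with t = 7/12, so CA:AK = 7/12:5/12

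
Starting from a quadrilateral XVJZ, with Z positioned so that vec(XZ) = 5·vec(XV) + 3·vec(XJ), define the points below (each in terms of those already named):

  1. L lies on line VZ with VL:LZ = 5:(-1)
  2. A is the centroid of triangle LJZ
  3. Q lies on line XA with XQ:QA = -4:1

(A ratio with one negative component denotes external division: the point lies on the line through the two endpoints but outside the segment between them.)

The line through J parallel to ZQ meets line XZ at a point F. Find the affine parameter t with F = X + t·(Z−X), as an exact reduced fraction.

t = 1/23

Work in coordinates with X = (0, 0), V = (1, 0), J = (0, 1), Z = (5, 3).
1. L lies on line VZ with VL:LZ = 5:(-1) ⇒ L = (6, 15/4)
2. A is the centroid of triangle LJZ ⇒ A = (11/3, 31/12)
3. Q lies on line XA with XQ:QA = -4:1 ⇒ Q = (44/9, 31/9)
through J parallel to ZQ: direction (-1/9, 4/9); meets XZ at F = (5/23, 3/23)
F = X + t·(Z−X) with t = 1/23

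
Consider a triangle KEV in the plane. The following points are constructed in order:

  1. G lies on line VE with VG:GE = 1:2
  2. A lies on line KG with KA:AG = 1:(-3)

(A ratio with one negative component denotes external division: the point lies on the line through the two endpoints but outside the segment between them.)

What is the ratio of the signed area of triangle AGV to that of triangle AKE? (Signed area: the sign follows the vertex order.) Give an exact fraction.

Set K = (0, 0), E = (1, 0), V = (0, 1); any affine frame gives the same invariant.
1. G lies on line VE with VG:GE = 1:2 ⇒ G = (1/3, 2/3)
2. A lies on line KG with KA:AG = 1:(-3) ⇒ A = (-1/6, -1/3)
2·[AGV] = 1/2, 2·[AKE] = -1/3
[AGV]:[AKE] = 1/2:-1/3 = -3/2

[AGV]:[AKE] = -3/2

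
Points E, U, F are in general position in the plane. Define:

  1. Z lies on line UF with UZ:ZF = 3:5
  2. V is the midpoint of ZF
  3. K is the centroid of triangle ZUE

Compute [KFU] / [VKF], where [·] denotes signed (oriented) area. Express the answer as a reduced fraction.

[KFU]:[VKF] = 16/5

Assign E = (0, 0), U = (1, 0), F = (0, 1) — the answer is frame-independent, so this choice is without loss of generality.
1. Z lies on line UF with UZ:ZF = 3:5 ⇒ Z = (5/8, 3/8)
2. V is the midpoint of ZF ⇒ V = (5/16, 11/16)
3. K is the centroid of triangle ZUE ⇒ K = (13/24, 1/8)
2·[KFU] = -1/3, 2·[VKF] = -5/48
[KFU]:[VKF] = -1/3:-5/48 = 16/5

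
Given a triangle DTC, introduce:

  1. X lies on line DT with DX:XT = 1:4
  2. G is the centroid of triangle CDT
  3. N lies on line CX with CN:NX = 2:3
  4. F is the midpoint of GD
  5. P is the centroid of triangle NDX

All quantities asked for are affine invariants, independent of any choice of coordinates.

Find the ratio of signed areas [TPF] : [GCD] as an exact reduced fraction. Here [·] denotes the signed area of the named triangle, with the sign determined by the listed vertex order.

Choose coordinates D = (0, 0), T = (1, 0), C = (0, 1).
1. X lies on line DT with DX:XT = 1:4 ⇒ X = (1/5, 0)
2. G is the centroid of triangle CDT ⇒ G = (1/3, 1/3)
3. N lies on line CX with CN:NX = 2:3 ⇒ N = (2/25, 3/5)
4. F is the midpoint of GD ⇒ F = (1/6, 1/6)
5. P is the centroid of triangle NDX ⇒ P = (7/75, 1/5)
2·[TPF] = 7/450, 2·[GCD] = 1/3
[TPF]:[GCD] = 7/450:1/3 = 7/150

[TPF]:[GCD] = 7/150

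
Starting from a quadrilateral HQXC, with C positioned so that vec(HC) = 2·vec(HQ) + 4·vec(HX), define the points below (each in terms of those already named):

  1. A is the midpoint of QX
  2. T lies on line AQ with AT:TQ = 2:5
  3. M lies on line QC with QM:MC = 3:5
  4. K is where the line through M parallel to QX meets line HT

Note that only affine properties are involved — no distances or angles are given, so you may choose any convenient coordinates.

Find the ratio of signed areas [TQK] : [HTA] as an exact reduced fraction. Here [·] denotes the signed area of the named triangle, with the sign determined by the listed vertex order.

[TQK]:[HTA] = 75/16

Choose coordinates H = (0, 0), Q = (1, 0), X = (0, 1), C = (2, 4).
1. A is the midpoint of QX ⇒ A = (1/2, 1/2)
2. T lies on line AQ with AT:TQ = 2:5 ⇒ T = (9/14, 5/14)
3. M lies on line QC with QM:MC = 3:5 ⇒ M = (11/8, 3/2)
4. K is where the line through M parallel to QX meets line HT ⇒ K = (207/112, 115/112)
2·[TQK] = 75/112, 2·[HTA] = 1/7
[TQK]:[HTA] = 75/112:1/7 = 75/16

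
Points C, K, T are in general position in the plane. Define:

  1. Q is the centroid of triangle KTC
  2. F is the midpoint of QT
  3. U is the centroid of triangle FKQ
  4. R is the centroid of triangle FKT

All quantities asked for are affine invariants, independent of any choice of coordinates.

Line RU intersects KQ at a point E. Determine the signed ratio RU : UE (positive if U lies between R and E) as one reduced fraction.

RU:UE = 2

Set C = (0, 0), K = (1, 0), T = (0, 1); any affine frame gives the same invariant.
1. Q is the centroid of triangle KTC ⇒ Q = (1/3, 1/3)
2. F is the midpoint of QT ⇒ F = (1/6, 2/3)
3. U is the centroid of triangle FKQ ⇒ U = (1/2, 1/3)
4. R is the centroid of triangle FKT ⇒ R = (7/18, 5/9)
line RU meets KQ at E = (5/9, 2/9)
U = R + t·(E−R) with t = 2/3, so RU:UE = 2/3:1/3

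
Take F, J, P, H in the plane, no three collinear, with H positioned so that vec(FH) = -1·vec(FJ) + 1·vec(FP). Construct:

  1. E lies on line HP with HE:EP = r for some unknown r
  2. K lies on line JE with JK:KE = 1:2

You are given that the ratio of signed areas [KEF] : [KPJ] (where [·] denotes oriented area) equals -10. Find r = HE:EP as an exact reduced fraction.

r = 4

Work in coordinates with F = (0, 0), J = (1, 0), P = (0, 1), H = (-1, 1).
1. With HE:EP = r, write λ = r/(r+1) so E = H + λ·(P−H); E is affine-linear in λ
2. K lies on line JE with JK:KE = 1:2 ⇒ K is an affine combination of earlier points and hence also affine-linear in λ
Every point depending on E is an affine combination of E and λ-independent points, so each such coordinate is linear in λ; the λ² term in each signed area is a multiple of (P−H)×(P−H) = 0, so 2·[KEF] and 2·[KPJ] are each linear in λ. Evaluating at λ=0 and λ=1:
  2·[KEF] = 2/3,   2·[KPJ] = 1/3·λ − 1/3
So [KEF]:[KPJ] = (2/3) / (1/3·λ − 1/3). Setting this equal to -10:
  2/3 = -10·(1/3·λ − 1/3)  ⇒  λ = 4/5
Then r = λ/(1−λ) = (4/5)/(1/5) = 4. Check: with r = 4, E = (-1/5, 1) and [KEF]:[KPJ] = -10 as required.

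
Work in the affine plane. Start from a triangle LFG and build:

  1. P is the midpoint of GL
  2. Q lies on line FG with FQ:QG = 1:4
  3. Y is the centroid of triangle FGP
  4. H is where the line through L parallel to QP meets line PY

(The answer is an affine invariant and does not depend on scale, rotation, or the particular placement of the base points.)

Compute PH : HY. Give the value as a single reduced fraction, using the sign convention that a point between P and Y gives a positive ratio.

Choose coordinates L = (0, 0), F = (1, 0), G = (0, 1).
1. P is the midpoint of GL ⇒ P = (0, 1/2)
2. Q lies on line FG with FQ:QG = 1:4 ⇒ Q = (4/5, 1/5)
3. Y is the centroid of triangle FGP ⇒ Y = (1/3, 1/2)
4. H is where the line through L parallel to QP meets line PY ⇒ H = (-4/3, 1/2)
H = P + t·(Y−P) with t = -4, so PH:HY = t:(1−t) = -4:5

PH:HY = -4/5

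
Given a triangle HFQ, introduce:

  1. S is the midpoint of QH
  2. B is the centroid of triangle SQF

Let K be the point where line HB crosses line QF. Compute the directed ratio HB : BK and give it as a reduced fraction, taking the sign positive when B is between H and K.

Assign H = (0, 0), F = (1, 0), Q = (0, 1) — the answer is frame-independent, so this choice is without loss of generality.
1. S is the midpoint of QH ⇒ S = (0, 1/2)
2. B is the centroid of triangle SQF ⇒ B = (1/3, 1/2)
line HB meets QF at K = (2/5, 3/5)
B = H + t·(K−H) with t = 5/6, so HB:BK = 5/6:1/6

HB:BK = 5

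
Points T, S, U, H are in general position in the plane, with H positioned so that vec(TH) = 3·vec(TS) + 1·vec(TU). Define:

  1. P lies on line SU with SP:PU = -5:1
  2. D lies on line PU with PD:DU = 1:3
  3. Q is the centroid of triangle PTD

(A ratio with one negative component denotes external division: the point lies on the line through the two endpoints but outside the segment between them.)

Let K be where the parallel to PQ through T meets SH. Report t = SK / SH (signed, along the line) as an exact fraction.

t = -21/47

Choose coordinates T = (0, 0), S = (1, 0), U = (0, 1), H = (3, 1).
1. P lies on line SU with SP:PU = -5:1 ⇒ P = (-1/4, 5/4)
2. D lies on line PU with PD:DU = 1:3 ⇒ D = (-3/16, 19/16)
3. Q is the centroid of triangle PTD ⇒ Q = (-7/48, 13/16)
through T parallel to PQ: direction (5/48, -7/16); meets SH at K = (5/47, -21/47)
K = S + t·(H−S) with t = -21/47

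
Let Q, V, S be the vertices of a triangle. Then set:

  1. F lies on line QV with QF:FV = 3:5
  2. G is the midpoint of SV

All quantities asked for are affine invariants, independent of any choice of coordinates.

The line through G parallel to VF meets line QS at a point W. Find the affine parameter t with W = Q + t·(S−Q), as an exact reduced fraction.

Assign Q = (0, 0), V = (1, 0), S = (0, 1) — the answer is frame-independent, so this choice is without loss of generality.
1. F lies on line QV with QF:FV = 3:5 ⇒ F = (3/8, 0)
2. G is the midpoint of SV ⇒ G = (1/2, 1/2)
through G parallel to VF: direction (-5/8, 0); meets QS at W = (0, 1/2)
W = Q + t·(S−Q) with t = 1/2

t = 1/2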